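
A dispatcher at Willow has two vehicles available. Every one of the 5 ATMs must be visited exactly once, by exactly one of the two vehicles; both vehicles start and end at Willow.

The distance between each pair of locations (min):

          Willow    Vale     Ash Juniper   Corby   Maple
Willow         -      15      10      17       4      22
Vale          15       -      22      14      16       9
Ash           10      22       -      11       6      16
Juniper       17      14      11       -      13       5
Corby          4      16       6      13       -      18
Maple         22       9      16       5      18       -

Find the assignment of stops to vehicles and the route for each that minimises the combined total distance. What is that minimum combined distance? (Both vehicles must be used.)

Minimum combined distance: 58 min.

Check every non-empty split of the stops between the two vehicles; for each half take its own optimal tour:
  {Vale} + {Ash, Juniper, Corby, Maple}: 30 + 48 = 78
  {Ash} + {Vale, Juniper, Corby, Maple}: 20 + 46 = 66
  {Vale, Ash} + {Juniper, Corby, Maple}: 47 + 44 = 91
  {Juniper} + {Vale, Ash, Corby, Maple}: 34 + 50 = 84
  {Vale, Juniper} + {Ash, Corby, Maple}: 46 + 48 = 94
  {Ash, Juniper} + {Vale, Corby, Maple}: 38 + 46 = 84
  … (15 splits in total)
  {Corby} + {Vale, Ash, Juniper, Maple}: 8 + 50 = 58  ← best
Best: vehicle 1 Willow → Corby → Willow = 8; vehicle 2 Willow → Vale → Maple → Juniper → Ash → Willow = 50; combined 58.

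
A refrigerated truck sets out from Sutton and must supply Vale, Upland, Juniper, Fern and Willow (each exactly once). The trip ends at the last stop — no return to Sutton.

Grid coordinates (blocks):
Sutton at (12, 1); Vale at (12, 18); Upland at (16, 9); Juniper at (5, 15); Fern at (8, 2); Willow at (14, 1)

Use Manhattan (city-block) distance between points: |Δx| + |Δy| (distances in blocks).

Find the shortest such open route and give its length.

There are 5! = 120 possible orderings.
Sutton → Vale → Upland → Juniper → Fern → Willow: 17+13+17+16+7 = 70
Sutton → Vale → Upland → Juniper → Willow → Fern: 17+13+17+23+7 = 77
Sutton → Vale → Upland → Fern → Juniper → Willow: 17+13+15+16+23 = 84
Sutton → Vale → Upland → Fern → Willow → Juniper: 17+13+15+7+23 = 75
Sutton → Vale → Upland → Willow → Juniper → Fern: 17+13+10+23+16 = 79
Sutton → Vale → Upland → Willow → Fern → Juniper: 17+13+10+7+16 = 63
Sutton → Vale → Juniper → Upland → Fern → Willow: 17+10+17+15+7 = 66
Sutton → Vale → Juniper → Upland → Willow → Fern: 17+10+17+10+7 = 61
Sutton → Vale → Juniper → Fern → Upland → Willow: 17+10+16+15+10 = 68
Sutton → Vale → Juniper → Fern → Willow → Upland: 17+10+16+7+10 = 60
Sutton → Vale → Juniper → Willow → Upland → Fern: 17+10+23+10+15 = 75
Sutton → Vale → Juniper → Willow → Fern → Upland: 17+10+23+7+15 = 72
Sutton → Vale → Fern → Upland → Juniper → Willow: 17+20+15+17+23 = 92
Sutton → Vale → Fern → Upland → Willow → Juniper: 17+20+15+10+23 = 85
… (106 more)
Sutton → Fern → Willow → Upland → Vale → Juniper: 5+7+10+13+10 = 45  ← best
The minimum is 45.
One shortest path: Sutton → Fern → Willow → Upland → Vale → Juniper.

Minimum one-way distance = 45 blocks.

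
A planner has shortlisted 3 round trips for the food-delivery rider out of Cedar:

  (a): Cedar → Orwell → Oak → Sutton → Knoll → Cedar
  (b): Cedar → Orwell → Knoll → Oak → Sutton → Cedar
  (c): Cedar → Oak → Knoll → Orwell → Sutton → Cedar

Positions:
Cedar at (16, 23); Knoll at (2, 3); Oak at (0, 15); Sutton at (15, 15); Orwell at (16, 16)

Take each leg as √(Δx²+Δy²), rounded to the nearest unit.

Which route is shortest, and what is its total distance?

(a): 7 + 16 + 15 + 18 + 24 = 80
(b): 7 + 19 + 12 + 15 + 8 = 61
(c): 18 + 12 + 19 + 1 + 8 = 58

Shortest is (c), total 58.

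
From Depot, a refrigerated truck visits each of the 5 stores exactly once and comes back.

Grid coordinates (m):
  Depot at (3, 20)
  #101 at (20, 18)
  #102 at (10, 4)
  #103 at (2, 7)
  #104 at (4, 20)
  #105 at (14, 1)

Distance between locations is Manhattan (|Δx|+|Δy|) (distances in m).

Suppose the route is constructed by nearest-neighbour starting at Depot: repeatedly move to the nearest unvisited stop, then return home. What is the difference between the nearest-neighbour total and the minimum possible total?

From Depot: #104=1, #103=14, #101=19, #102=23, #105=30 → choose #104 (1).
From #104: #103=15, #101=18, #102=22, #105=29 → choose #103 (15).
From #103: #102=11, #105=18, #101=29 → choose #102 (11).
From #102: #105=7, #101=24 → choose #105 (7).
From #105: #101=23 → choose #101 (23).
NN route Depot → #104 → #103 → #102 → #105 → #101 → Depot costs 76.
Optimal: Depot → #103 → #102 → #105 → #101 → #104 → Depot costs 74 (by enumerating all 60 distinct tours).
Excess = 76 − 74 = 2.

2 m longer than the optimal tour.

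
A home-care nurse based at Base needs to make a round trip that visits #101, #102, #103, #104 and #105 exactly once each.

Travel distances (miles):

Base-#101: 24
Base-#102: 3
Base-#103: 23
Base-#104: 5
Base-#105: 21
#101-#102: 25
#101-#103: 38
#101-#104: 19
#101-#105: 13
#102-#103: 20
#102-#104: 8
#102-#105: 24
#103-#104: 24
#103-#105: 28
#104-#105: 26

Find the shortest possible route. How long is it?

There are 60 distinct closed tours to check (reversals are equivalent).
Base → #101 → #102 → #103 → #104 → #105 → Base: 24+25+20+24+26+21 = 140
Base → #101 → #102 → #103 → #105 → #104 → Base: 24+25+20+28+26+5 = 128
Base → #101 → #102 → #104 → #103 → #105 → Base: 24+25+8+24+28+21 = 130
Base → #101 → #102 → #104 → #105 → #103 → Base: 24+25+8+26+28+23 = 134
Base → #101 → #102 → #105 → #103 → #104 → Base: 24+25+24+28+24+5 = 130
Base → #101 → #102 → #105 → #104 → #103 → Base: 24+25+24+26+24+23 = 146
Base → #101 → #103 → #102 → #104 → #105 → Base: 24+38+20+8+26+21 = 137
Base → #101 → #103 → #102 → #105 → #104 → Base: 24+38+20+24+26+5 = 137
Base → #101 → #103 → #104 → #102 → #105 → Base: 24+38+24+8+24+21 = 139
Base → #101 → #103 → #104 → #105 → #102 → Base: 24+38+24+26+24+3 = 139
Base → #101 → #103 → #105 → #102 → #104 → Base: 24+38+28+24+8+5 = 127
Base → #101 → #103 → #105 → #104 → #102 → Base: 24+38+28+26+8+3 = 127
Base → #101 → #104 → #102 → #103 → #105 → Base: 24+19+8+20+28+21 = 120
Base → #101 → #104 → #102 → #105 → #103 → Base: 24+19+8+24+28+23 = 126
… (46 more)
Base → #102 → #103 → #105 → #101 → #104 → Base: 3+20+28+13+19+5 = 88  ← best
The minimum is 88.
One optimal route: Base → #102 → #103 → #105 → #101 → #104 → Base (or its reverse).

88 miles — the shortest possible round trip.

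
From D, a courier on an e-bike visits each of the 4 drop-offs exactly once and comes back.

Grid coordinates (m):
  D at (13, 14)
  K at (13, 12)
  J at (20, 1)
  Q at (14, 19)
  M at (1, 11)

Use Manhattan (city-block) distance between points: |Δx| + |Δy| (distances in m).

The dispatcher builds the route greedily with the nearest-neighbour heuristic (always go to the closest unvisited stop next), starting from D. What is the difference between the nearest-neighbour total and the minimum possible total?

D: K=2, Q=6, M=15, J=20 ⇒ K
K: Q=8, M=13, J=18 ⇒ Q
Q: M=21, J=24 ⇒ M
M: J=29 ⇒ J
NN route D → K → Q → M → J → D costs 80.
Optimal: D → K → M → J → Q → D costs 74 (by enumerating all 12 distinct tours).
Excess = 80 − 74 = 6.

The nearest-neighbour route is 6 m longer than optimal.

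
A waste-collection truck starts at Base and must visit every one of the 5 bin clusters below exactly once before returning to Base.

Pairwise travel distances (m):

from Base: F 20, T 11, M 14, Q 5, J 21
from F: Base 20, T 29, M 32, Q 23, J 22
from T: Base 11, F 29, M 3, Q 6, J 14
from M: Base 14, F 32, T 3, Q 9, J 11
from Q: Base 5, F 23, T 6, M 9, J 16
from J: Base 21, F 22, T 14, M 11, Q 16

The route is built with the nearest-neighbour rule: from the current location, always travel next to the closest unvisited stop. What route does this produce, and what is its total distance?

Total distance 67 m via the nearest-neighbour route Base → Q → T → M → J → F → Base.

From Base: distances to unvisited — Q=5, T=11, M=14, F=20, J=21. Nearest is Q (5).
From Q: distances to unvisited — T=6, M=9, J=16, F=23. Nearest is T (6).
From T: distances to unvisited — M=3, J=14, F=29. Nearest is M (3).
From M: distances to unvisited — J=11, F=32. Nearest is J (11).
From J: distances to unvisited — F=22. Nearest is F (22).
Return F→Base: 20.
Total = 5 + 6 + 3 + 11 + 22 + 20 = 67.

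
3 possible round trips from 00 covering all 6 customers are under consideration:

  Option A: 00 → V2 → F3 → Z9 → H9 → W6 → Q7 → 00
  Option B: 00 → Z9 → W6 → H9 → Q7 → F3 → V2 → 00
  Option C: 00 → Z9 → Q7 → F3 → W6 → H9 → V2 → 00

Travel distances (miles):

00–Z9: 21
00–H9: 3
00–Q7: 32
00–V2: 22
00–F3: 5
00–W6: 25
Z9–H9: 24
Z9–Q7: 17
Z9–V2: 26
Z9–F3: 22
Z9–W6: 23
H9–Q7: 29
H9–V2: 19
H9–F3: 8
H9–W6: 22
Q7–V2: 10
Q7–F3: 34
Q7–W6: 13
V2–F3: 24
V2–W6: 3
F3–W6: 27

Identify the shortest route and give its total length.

Option A: 22 + 24 + 22 + 24 + 22 + 13 + 32 = 159
Option B: 21 + 23 + 22 + 29 + 34 + 24 + 22 = 175
Option C: 21 + 17 + 34 + 27 + 22 + 19 + 22 = 162

Shortest is Option A, total 159 miles.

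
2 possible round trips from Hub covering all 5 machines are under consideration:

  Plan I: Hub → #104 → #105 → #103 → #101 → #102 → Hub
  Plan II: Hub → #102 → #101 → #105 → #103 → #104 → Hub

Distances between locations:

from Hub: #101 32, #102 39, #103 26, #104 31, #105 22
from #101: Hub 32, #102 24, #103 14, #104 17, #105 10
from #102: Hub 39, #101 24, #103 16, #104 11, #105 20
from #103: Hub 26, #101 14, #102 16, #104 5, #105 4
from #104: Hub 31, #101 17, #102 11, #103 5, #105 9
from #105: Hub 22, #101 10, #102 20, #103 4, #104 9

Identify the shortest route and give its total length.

Shortest is Plan II, total 113.

Plan I: 31 + 9 + 4 + 14 + 24 + 39 = 121
Plan II: 39 + 24 + 10 + 4 + 5 + 31 = 113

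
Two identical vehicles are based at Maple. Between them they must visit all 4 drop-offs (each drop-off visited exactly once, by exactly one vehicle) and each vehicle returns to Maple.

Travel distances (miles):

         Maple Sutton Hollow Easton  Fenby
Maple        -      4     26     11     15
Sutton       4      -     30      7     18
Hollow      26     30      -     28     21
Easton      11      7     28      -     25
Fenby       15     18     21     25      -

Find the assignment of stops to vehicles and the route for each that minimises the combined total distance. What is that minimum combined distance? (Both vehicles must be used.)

83 miles — the smallest possible combined total.

There are 2^3 − 1 = 7 ways to divide the 4 stops into two non-empty groups. For each, the best each vehicle can do is its own shortest tour through its group:
  {Sutton} + {Hollow, Easton, Fenby}: 8 + 75 = 83
  {Hollow} + {Sutton, Easton, Fenby}: 52 + 51 = 103
  {Sutton, Hollow} + {Easton, Fenby}: 60 + 51 = 111
  {Easton} + {Sutton, Hollow, Fenby}: 22 + 69 = 91
  {Sutton, Easton} + {Hollow, Fenby}: 22 + 62 = 84
  {Hollow, Easton} + {Sutton, Fenby}: 65 + 37 = 102
  … (7 splits in total)
Best: vehicle 1 Maple → Sutton → Maple = 8; vehicle 2 Maple → Easton → Hollow → Fenby → Maple = 75; combined 83.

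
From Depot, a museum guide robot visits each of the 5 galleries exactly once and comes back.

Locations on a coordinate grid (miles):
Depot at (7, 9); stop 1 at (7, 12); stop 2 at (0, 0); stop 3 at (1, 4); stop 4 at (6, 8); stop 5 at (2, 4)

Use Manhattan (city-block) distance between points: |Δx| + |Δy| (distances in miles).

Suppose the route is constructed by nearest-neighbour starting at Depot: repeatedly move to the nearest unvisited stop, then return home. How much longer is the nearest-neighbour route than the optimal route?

The nearest-neighbour route is 4 miles longer than optimal.

Depot: stop 4=2, stop 1=3, stop 5=10, stop 3=11, stop 2=16 ⇒ stop 4
stop 4: stop 1=5, stop 5=8, stop 3=9, stop 2=14 ⇒ stop 1
stop 1: stop 5=13, stop 3=14, stop 2=19 ⇒ stop 5
stop 5: stop 3=1, stop 2=6 ⇒ stop 3
stop 3: stop 2=5 ⇒ stop 2
NN route Depot → stop 4 → stop 1 → stop 5 → stop 3 → stop 2 → Depot costs 42.
Optimal: Depot → stop 1 → stop 2 → stop 3 → stop 5 → stop 4 → Depot costs 38 (by enumerating all 60 distinct tours).
Excess = 42 − 38 = 4.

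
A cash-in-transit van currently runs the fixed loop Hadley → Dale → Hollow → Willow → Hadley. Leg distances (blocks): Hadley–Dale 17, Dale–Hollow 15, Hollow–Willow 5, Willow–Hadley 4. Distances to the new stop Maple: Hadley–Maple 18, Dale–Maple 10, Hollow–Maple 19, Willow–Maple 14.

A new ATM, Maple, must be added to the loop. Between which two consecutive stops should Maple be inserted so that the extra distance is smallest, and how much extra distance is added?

Insertion cost between consecutive stops i–j is d(i,Maple) + d(Maple,j) − d(i,j):
  between Hadley and Dale: 18 + 10 − 17 = 11
  between Dale and Hollow: 10 + 19 − 15 = 14
  between Hollow and Willow: 19 + 14 − 5 = 28
  between Willow and Hadley: 14 + 18 − 4 = 28
Cheapest insertion is between Hadley and Dale, adding 11.
New total = 41 + 11 = 52.

+11 blocks — insert Maple between Hadley and Dale.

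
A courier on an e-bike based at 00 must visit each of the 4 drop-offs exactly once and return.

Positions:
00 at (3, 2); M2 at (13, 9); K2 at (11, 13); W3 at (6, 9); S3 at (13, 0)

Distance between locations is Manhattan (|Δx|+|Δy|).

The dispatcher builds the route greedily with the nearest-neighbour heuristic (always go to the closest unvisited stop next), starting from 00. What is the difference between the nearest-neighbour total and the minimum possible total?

00: W3=10, S3=12, M2=17, K2=19 ⇒ W3
W3: M2=7, K2=9, S3=16 ⇒ M2
M2: K2=6, S3=9 ⇒ K2
K2: S3=15 ⇒ S3
NN route 00 → W3 → M2 → K2 → S3 → 00 costs 50.
Optimal: 00 → W3 → K2 → M2 → S3 → 00 costs 46 (by enumerating all 12 distinct tours).
Excess = 50 − 46 = 4.

4 longer than the optimal tour.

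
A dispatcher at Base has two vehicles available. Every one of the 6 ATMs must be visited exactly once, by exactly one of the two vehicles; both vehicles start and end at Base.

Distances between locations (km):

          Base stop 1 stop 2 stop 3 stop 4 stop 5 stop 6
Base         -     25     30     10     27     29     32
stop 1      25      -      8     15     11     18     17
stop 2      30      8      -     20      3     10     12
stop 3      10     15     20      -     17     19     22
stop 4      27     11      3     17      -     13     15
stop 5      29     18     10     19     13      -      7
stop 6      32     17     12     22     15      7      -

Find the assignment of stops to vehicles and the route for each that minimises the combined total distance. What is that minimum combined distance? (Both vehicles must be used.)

Check every non-empty split of the stops between the two vehicles; for each half take its own optimal tour:
  {stop 1} + {stop 2, stop 3, stop 4, stop 5, stop 6}: 50 + 78 = 128
  {stop 2} + {stop 1, stop 3, stop 4, stop 5, stop 6}: 60 + 87 = 147
  {stop 1, stop 2} + {stop 3, stop 4, stop 5, stop 6}: 63 + 78 = 141
  {stop 3} + {stop 1, stop 2, stop 4, stop 5, stop 6}: 20 + 87 = 107
  {stop 1, stop 3} + {stop 2, stop 4, stop 5, stop 6}: 50 + 78 = 128
  {stop 2, stop 3} + {stop 1, stop 4, stop 5, stop 6}: 60 + 87 = 147
  … (31 splits in total)
Best: vehicle 1 Base → stop 3 → Base = 20; vehicle 2 Base → stop 1 → stop 2 → stop 4 → stop 6 → stop 5 → Base = 87; combined 107.

107 km — the smallest possible combined total.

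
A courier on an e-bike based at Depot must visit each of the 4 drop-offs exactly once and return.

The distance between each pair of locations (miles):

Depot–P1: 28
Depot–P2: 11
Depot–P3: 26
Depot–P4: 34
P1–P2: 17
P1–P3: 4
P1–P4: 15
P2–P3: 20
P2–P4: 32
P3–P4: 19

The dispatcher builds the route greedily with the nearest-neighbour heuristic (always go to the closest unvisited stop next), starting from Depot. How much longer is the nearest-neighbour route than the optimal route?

Depot: P2=11, P3=26, P1=28, P4=34 ⇒ P2
P2: P1=17, P3=20, P4=32 ⇒ P1
P1: P3=4, P4=15 ⇒ P3
P3: P4=19 ⇒ P4
NN route Depot → P2 → P1 → P3 → P4 → Depot costs 85.
Optimal: Depot → P2 → P3 → P1 → P4 → Depot costs 84 (by enumerating all 12 distinct tours).
Excess = 85 − 84 = 1.

1 miles longer than the optimal tour.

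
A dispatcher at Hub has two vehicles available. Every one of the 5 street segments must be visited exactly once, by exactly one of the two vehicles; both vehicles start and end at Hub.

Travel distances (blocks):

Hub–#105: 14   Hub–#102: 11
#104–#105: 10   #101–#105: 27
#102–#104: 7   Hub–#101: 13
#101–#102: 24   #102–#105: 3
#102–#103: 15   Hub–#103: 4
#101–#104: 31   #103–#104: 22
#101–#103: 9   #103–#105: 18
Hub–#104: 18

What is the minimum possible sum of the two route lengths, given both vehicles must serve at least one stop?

68 blocks — the smallest possible combined total.

There are 2^4 − 1 = 15 ways to divide the 5 stops into two non-empty groups. For each, the best each vehicle can do is its own shortest tour through its group:
  {#101} + {#102, #103, #104, #105}: 26 + 50 = 76
  {#102} + {#101, #103, #104, #105}: 22 + 68 = 90
  {#101, #102} + {#103, #104, #105}: 48 + 50 = 98
  {#103} + {#101, #102, #104, #105}: 8 + 68 = 76
  {#101, #103} + {#102, #104, #105}: 26 + 42 = 68
  {#102, #103} + {#101, #104, #105}: 30 + 68 = 98
  … (15 splits in total)
Best: vehicle 1 Hub → #101 → #103 → Hub = 26; vehicle 2 Hub → #102 → #104 → #105 → Hub = 42; combined 68.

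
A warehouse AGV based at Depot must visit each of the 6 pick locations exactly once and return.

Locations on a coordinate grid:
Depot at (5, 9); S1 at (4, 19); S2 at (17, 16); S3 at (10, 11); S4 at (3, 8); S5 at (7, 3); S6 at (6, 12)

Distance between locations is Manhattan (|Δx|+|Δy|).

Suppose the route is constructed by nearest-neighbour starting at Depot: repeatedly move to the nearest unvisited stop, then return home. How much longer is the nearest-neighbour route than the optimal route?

From Depot: S4=3, S6=4, S3=7, S5=8, S1=11, S2=19 → choose S4 (3).
From S4: S6=7, S5=9, S3=10, S1=12, S2=22 → choose S6 (7).
From S6: S3=5, S1=9, S5=10, S2=15 → choose S3 (5).
From S3: S5=11, S2=12, S1=14 → choose S5 (11).
From S5: S1=19, S2=23 → choose S1 (19).
From S1: S2=16 → choose S2 (16).
NN route Depot → S4 → S6 → S3 → S5 → S1 → S2 → Depot costs 80.
Optimal: Depot → S4 → S5 → S3 → S2 → S1 → S6 → Depot costs 64 (by enumerating all 360 distinct tours).
Excess = 80 − 64 = 16.

16 longer than the optimal tour.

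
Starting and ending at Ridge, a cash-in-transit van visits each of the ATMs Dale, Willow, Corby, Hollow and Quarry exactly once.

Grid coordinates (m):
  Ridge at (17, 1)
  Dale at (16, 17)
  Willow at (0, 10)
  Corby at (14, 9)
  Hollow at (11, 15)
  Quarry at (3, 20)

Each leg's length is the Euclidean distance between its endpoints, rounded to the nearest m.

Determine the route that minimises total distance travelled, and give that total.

With 5 stops there are 5!/2 = 60 distinct round trips (a route and its reverse cost the same).
Ridge - Dale - Willow - Corby - Hollow - Quarry - Ridge: 16+17+14+7+9+24 = 87
Ridge - Dale - Willow - Corby - Quarry - Hollow - Ridge: 16+17+14+16+9+15 = 87
Ridge - Dale - Willow - Hollow - Corby - Quarry - Ridge: 16+17+12+7+16+24 = 92
Ridge - Dale - Willow - Hollow - Quarry - Corby - Ridge: 16+17+12+9+16+9 = 79
Ridge - Dale - Willow - Quarry - Corby - Hollow - Ridge: 16+17+10+16+7+15 = 81
Ridge - Dale - Willow - Quarry - Hollow - Corby - Ridge: 16+17+10+9+7+9 = 68
Ridge - Dale - Corby - Willow - Hollow - Quarry - Ridge: 16+8+14+12+9+24 = 83
Ridge - Dale - Corby - Willow - Quarry - Hollow - Ridge: 16+8+14+10+9+15 = 72
Ridge - Dale - Corby - Hollow - Willow - Quarry - Ridge: 16+8+7+12+10+24 = 77
Ridge - Dale - Corby - Hollow - Quarry - Willow - Ridge: 16+8+7+9+10+19 = 69
Ridge - Dale - Corby - Quarry - Willow - Hollow - Ridge: 16+8+16+10+12+15 = 77
Ridge - Dale - Corby - Quarry - Hollow - Willow - Ridge: 16+8+16+9+12+19 = 80
Ridge - Dale - Hollow - Willow - Corby - Quarry - Ridge: 16+5+12+14+16+24 = 87
Ridge - Dale - Hollow - Willow - Quarry - Corby - Ridge: 16+5+12+10+16+9 = 68
… (46 more)
Ridge - Willow - Quarry - Hollow - Dale - Corby - Ridge: 19+10+9+5+8+9 = 60  ← best
The minimum is 60.
One optimal route: Ridge → Willow → Quarry → Hollow → Dale → Corby → Ridge (or its reverse).

60 m — the shortest possible round trip.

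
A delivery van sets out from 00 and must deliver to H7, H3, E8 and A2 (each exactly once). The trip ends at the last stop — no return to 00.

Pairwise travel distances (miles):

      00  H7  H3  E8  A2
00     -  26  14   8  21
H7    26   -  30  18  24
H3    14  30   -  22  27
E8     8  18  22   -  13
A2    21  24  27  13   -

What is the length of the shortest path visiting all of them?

Shortest open route: 72 miles.

There are 4! = 24 possible orderings.
00 - H7 - H3 - E8 - A2: 26+30+22+13 = 91
00 - H7 - H3 - A2 - E8: 26+30+27+13 = 96
00 - H7 - E8 - H3 - A2: 26+18+22+27 = 93
00 - H7 - E8 - A2 - H3: 26+18+13+27 = 84
00 - H7 - A2 - H3 - E8: 26+24+27+22 = 99
00 - H7 - A2 - E8 - H3: 26+24+13+22 = 85
00 - H3 - H7 - E8 - A2: 14+30+18+13 = 75
00 - H3 - H7 - A2 - E8: 14+30+24+13 = 81
00 - H3 - E8 - H7 - A2: 14+22+18+24 = 78
00 - H3 - E8 - A2 - H7: 14+22+13+24 = 73
00 - H3 - A2 - H7 - E8: 14+27+24+18 = 83
00 - H3 - A2 - E8 - H7: 14+27+13+18 = 72
00 - E8 - H7 - H3 - A2: 8+18+30+27 = 83
00 - E8 - H7 - A2 - H3: 8+18+24+27 = 77
… (10 more)
The minimum is 72.
One shortest path: 00 → H3 → A2 → E8 → H7.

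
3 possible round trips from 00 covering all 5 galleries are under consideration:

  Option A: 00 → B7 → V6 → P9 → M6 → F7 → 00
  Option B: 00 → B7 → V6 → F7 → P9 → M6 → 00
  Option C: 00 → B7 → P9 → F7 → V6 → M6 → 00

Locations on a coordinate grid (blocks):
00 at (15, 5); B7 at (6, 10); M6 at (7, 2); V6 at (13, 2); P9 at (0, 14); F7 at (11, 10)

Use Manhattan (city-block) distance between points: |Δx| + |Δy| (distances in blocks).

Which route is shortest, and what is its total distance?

66 blocks — Option C is the shortest.

Option A: 14 + 15 + 25 + 19 + 12 + 9 = 94
Option B: 14 + 15 + 10 + 15 + 19 + 11 = 84
Option C: 14 + 10 + 15 + 10 + 6 + 11 = 66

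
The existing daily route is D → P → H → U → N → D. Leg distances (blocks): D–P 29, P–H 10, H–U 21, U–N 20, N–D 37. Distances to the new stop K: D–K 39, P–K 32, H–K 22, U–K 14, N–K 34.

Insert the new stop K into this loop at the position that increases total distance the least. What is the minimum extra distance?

Insertion cost between consecutive stops i–j is d(i,K) + d(K,j) − d(i,j):
  between D and P: 39 + 32 − 29 = 42
  between P and H: 32 + 22 − 10 = 44
  between H and U: 22 + 14 − 21 = 15
  between U and N: 14 + 34 − 20 = 28
  between N and D: 34 + 39 − 37 = 36
Cheapest insertion is between H and U, adding 15.
New total = 117 + 15 = 132.

Adding 15 blocks by placing K on the H–U leg.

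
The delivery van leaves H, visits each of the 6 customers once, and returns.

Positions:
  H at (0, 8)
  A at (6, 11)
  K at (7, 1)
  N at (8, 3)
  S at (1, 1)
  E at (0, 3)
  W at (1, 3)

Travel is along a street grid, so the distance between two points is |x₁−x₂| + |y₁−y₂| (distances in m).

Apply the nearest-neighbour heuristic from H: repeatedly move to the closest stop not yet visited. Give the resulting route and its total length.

Nearest-neighbour total = 36 m; route H → E → W → S → K → N → A → H.

From H: distances to unvisited — E=5, W=6, S=8, A=9, N=13, K=14. Nearest is E (5).
From E: distances to unvisited — W=1, S=3, N=8, K=9, A=14. Nearest is W (1).
From W: distances to unvisited — S=2, N=7, K=8, A=13. Nearest is S (2).
From S: distances to unvisited — K=6, N=9, A=15. Nearest is K (6).
From K: distances to unvisited — N=3, A=11. Nearest is N (3).
From N: distances to unvisited — A=10. Nearest is A (10).
Return A→H: 9.
Total = 5 + 1 + 2 + 6 + 3 + 10 + 9 = 36.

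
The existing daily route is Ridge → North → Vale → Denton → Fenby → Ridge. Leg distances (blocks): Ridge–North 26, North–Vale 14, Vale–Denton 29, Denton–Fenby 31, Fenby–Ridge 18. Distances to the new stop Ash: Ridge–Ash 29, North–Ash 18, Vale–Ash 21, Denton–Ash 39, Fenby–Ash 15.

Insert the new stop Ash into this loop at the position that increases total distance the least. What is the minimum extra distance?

Insertion cost between consecutive stops i–j is d(i,Ash) + d(Ash,j) − d(i,j):
  between Ridge and North: 29 + 18 − 26 = 21
  between North and Vale: 18 + 21 − 14 = 25
  between Vale and Denton: 21 + 39 − 29 = 31
  between Denton and Fenby: 39 + 15 − 31 = 23
  between Fenby and Ridge: 15 + 29 − 18 = 26
Cheapest insertion is between Ridge and North, adding 21.
New total = 118 + 21 = 139.

Adding 21 blocks by placing Ash on the Ridge–North leg.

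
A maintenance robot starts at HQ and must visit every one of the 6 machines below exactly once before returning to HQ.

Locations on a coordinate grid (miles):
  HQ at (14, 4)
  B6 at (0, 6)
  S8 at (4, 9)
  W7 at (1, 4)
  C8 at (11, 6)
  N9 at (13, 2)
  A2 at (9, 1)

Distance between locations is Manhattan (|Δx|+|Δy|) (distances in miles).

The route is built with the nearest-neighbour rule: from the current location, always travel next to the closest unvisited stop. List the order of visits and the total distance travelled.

At HQ the remaining stops are N9 3, C8 5, A2 8, W7 13, S8 15, B6 16; go to N9.
At N9 the remaining stops are A2 5, C8 6, W7 14, S8 16, B6 17; go to A2.
At A2 the remaining stops are C8 7, W7 11, S8 13, B6 14; go to C8.
At C8 the remaining stops are S8 10, B6 11, W7 12; go to S8.
At S8 the remaining stops are B6 7, W7 8; go to B6.
At B6 the remaining stops are W7 3; go to W7.
Return W7→HQ: 13.
Total = 3 + 5 + 7 + 10 + 7 + 3 + 13 = 48.

Total distance 48 miles via the nearest-neighbour route HQ → N9 → A2 → C8 → S8 → B6 → W7 → HQ.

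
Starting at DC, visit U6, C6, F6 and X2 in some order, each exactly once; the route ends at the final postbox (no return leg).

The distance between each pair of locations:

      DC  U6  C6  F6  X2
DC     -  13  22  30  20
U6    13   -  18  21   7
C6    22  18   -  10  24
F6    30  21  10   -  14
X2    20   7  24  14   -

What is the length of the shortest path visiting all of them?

Shortest open route: 44.

There are 4! = 24 possible orderings.
DC→U6→C6→F6→X2: 13+18+10+14 = 55
DC→U6→C6→X2→F6: 13+18+24+14 = 69
DC→U6→F6→C6→X2: 13+21+10+24 = 68
DC→U6→F6→X2→C6: 13+21+14+24 = 72
DC→U6→X2→C6→F6: 13+7+24+10 = 54
DC→U6→X2→F6→C6: 13+7+14+10 = 44
DC→C6→U6→F6→X2: 22+18+21+14 = 75
DC→C6→U6→X2→F6: 22+18+7+14 = 61
DC→C6→F6→U6→X2: 22+10+21+7 = 60
DC→C6→F6→X2→U6: 22+10+14+7 = 53
DC→C6→X2→U6→F6: 22+24+7+21 = 74
DC→C6→X2→F6→U6: 22+24+14+21 = 81
DC→F6→U6→C6→X2: 30+21+18+24 = 93
DC→F6→U6→X2→C6: 30+21+7+24 = 82
… (10 more)
The minimum is 44.
One shortest path: DC → U6 → X2 → F6 → C6.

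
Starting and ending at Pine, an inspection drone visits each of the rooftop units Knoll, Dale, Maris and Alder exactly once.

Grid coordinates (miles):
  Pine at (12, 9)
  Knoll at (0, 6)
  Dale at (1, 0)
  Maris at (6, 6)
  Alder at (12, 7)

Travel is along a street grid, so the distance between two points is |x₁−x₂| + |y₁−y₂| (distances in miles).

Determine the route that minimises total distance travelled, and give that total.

42 miles — the shortest possible round trip.

Pine → Knoll → Dale → Maris → Alder → Pine: 15+7+11+7+2 = 42
Pine → Knoll → Dale → Alder → Maris → Pine: 15+7+18+7+9 = 56
Pine → Knoll → Maris → Dale → Alder → Pine: 15+6+11+18+2 = 52
Pine → Knoll → Maris → Alder → Dale → Pine: 15+6+7+18+20 = 66
Pine → Knoll → Alder → Dale → Maris → Pine: 15+13+18+11+9 = 66
Pine → Knoll → Alder → Maris → Dale → Pine: 15+13+7+11+20 = 66
Pine → Dale → Knoll → Maris → Alder → Pine: 20+7+6+7+2 = 42
Pine → Dale → Knoll → Alder → Maris → Pine: 20+7+13+7+9 = 56
Pine → Dale → Maris → Knoll → Alder → Pine: 20+11+6+13+2 = 52
Pine → Dale → Alder → Knoll → Maris → Pine: 20+18+13+6+9 = 66
Pine → Maris → Knoll → Dale → Alder → Pine: 9+6+7+18+2 = 42
Pine → Maris → Dale → Knoll → Alder → Pine: 9+11+7+13+2 = 42
The minimum is 42.
One optimal route: Pine → Knoll → Dale → Maris → Alder → Pine (or its reverse).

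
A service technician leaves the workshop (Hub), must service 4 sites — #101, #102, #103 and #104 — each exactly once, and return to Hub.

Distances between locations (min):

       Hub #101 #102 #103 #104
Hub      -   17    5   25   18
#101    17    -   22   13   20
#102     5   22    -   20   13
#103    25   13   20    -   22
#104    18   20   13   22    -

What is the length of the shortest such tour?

There are 12 distinct closed tours to check (reversals are equivalent).
Hub→#101→#102→#103→#104→Hub: 17+22+20+22+18 = 99
Hub→#101→#102→#104→#103→Hub: 17+22+13+22+25 = 99
Hub→#101→#103→#102→#104→Hub: 17+13+20+13+18 = 81
Hub→#101→#103→#104→#102→Hub: 17+13+22+13+5 = 70
Hub→#101→#104→#102→#103→Hub: 17+20+13+20+25 = 95
Hub→#101→#104→#103→#102→Hub: 17+20+22+20+5 = 84
Hub→#102→#101→#103→#104→Hub: 5+22+13+22+18 = 80
Hub→#102→#101→#104→#103→Hub: 5+22+20+22+25 = 94
Hub→#102→#103→#101→#104→Hub: 5+20+13+20+18 = 76
Hub→#102→#104→#101→#103→Hub: 5+13+20+13+25 = 76
Hub→#103→#101→#102→#104→Hub: 25+13+22+13+18 = 91
Hub→#103→#102→#101→#104→Hub: 25+20+22+20+18 = 105
The minimum is 70.
One optimal route: Hub → #101 → #103 → #104 → #102 → Hub (or its reverse).

Shortest round trip = 70 min.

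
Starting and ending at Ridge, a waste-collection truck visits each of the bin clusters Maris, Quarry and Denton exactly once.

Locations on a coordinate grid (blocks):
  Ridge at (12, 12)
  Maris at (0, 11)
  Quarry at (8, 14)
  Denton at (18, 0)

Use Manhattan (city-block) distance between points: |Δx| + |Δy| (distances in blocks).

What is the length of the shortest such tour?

With 3 stops there are 3!/2 = 3 distinct round trips (a route and its reverse cost the same).
Ridge-Maris-Quarry-Denton-Ridge: 13+11+24+18 = 66
Ridge-Maris-Denton-Quarry-Ridge: 13+29+24+6 = 72
Ridge-Quarry-Maris-Denton-Ridge: 6+11+29+18 = 64
The minimum is 64.
One optimal route: Ridge → Quarry → Maris → Denton → Ridge (or its reverse).

Minimum total distance: 64 blocks.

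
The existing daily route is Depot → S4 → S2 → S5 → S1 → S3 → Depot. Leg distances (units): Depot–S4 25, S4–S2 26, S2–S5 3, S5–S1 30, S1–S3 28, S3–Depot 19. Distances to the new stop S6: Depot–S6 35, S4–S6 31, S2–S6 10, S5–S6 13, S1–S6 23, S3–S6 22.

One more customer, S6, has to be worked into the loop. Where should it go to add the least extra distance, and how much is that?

Insertion cost between consecutive stops i–j is d(i,S6) + d(S6,j) − d(i,j):
  between Depot and S4: 35 + 31 − 25 = 41
  between S4 and S2: 31 + 10 − 26 = 15
  between S2 and S5: 10 + 13 − 3 = 20
  between S5 and S1: 13 + 23 − 30 = 6
  between S1 and S3: 23 + 22 − 28 = 17
  between S3 and Depot: 22 + 35 − 19 = 38
Cheapest insertion is between S5 and S1, adding 6.
New total = 131 + 6 = 137.

Adding 6 by placing S6 on the S5–S1 leg.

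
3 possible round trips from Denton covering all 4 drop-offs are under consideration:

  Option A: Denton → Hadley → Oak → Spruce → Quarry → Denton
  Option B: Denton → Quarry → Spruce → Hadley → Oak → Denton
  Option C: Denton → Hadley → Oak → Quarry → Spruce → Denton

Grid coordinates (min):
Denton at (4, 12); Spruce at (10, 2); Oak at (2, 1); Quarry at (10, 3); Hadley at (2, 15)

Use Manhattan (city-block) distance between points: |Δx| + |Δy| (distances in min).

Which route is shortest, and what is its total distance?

Option A: 5 + 14 + 9 + 1 + 15 = 44
Option B: 15 + 1 + 21 + 14 + 13 = 64
Option C: 5 + 14 + 10 + 1 + 16 = 46

44 min — Option A is the shortest.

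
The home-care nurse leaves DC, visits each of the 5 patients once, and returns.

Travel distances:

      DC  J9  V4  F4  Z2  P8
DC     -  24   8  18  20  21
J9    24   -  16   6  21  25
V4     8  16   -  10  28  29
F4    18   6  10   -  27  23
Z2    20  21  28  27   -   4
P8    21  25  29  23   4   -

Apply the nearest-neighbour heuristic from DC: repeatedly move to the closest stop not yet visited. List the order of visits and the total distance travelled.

70 along DC → V4 → F4 → J9 → Z2 → P8 → DC.

From DC: distances to unvisited — V4=8, F4=18, Z2=20, P8=21, J9=24. Nearest is V4 (8).
From V4: distances to unvisited — F4=10, J9=16, Z2=28, P8=29. Nearest is F4 (10).
From F4: distances to unvisited — J9=6, P8=23, Z2=27. Nearest is J9 (6).
From J9: distances to unvisited — Z2=21, P8=25. Nearest is Z2 (21).
From Z2: distances to unvisited — P8=4. Nearest is P8 (4).
Return P8→DC: 21.
Total = 8 + 10 + 6 + 21 + 4 + 21 = 70.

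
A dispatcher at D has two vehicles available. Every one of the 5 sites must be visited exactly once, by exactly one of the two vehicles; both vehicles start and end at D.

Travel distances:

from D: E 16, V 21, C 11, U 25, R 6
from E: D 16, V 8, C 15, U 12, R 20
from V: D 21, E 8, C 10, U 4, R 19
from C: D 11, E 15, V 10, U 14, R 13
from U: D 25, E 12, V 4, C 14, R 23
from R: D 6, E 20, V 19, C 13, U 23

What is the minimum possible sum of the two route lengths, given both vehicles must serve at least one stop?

65 — the smallest possible combined total.

Try each way of splitting the stops between the two vehicles (each non-empty) and, for each split, find the best tour for each vehicle:
  {E} + {V, C, U, R}: 32 + 54 = 86
  {V} + {E, C, U, R}: 42 + 61 = 103
  {E, V} + {C, U, R}: 45 + 54 = 99
  {C} + {E, V, U, R}: 22 + 57 = 79
  {E, C} + {V, U, R}: 42 + 54 = 96
  {V, C} + {E, U, R}: 42 + 57 = 99
  … (15 splits in total)
  {E, V, C, U} + {R}: 53 + 12 = 65  ← best
Best: vehicle 1 D → E → V → U → C → D = 53; vehicle 2 D → R → D = 12; combined 65.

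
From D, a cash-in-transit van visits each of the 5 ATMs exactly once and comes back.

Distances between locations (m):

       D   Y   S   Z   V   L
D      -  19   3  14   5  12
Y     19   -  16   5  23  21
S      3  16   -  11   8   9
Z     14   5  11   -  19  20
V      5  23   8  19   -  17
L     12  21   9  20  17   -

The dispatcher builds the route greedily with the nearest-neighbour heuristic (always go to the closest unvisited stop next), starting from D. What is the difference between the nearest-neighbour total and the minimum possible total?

D: S=3, V=5, L=12, Z=14, Y=19 ⇒ S
S: V=8, L=9, Z=11, Y=16 ⇒ V
V: L=17, Z=19, Y=23 ⇒ L
L: Z=20, Y=21 ⇒ Z
Z: Y=5 ⇒ Y
NN route D → S → V → L → Z → Y → D costs 72.
Optimal: D → S → Z → Y → L → V → D costs 62 (by enumerating all 60 distinct tours).
Excess = 72 − 62 = 10.

The nearest-neighbour route is 10 m longer than optimal.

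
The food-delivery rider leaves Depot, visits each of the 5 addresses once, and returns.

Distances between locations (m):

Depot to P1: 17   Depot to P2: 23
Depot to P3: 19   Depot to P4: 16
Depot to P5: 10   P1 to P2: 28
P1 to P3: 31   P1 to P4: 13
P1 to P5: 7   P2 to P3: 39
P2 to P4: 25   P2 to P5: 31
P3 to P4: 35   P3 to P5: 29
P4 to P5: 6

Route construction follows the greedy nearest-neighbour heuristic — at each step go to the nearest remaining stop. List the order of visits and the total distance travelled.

115 m along Depot → P5 → P4 → P1 → P2 → P3 → Depot.

Depot → [P5:10 / P4:16 / P1:17 / P3:19 / P2:23] → P5 (10)
P5 → [P4:6 / P1:7 / P3:29 / P2:31] → P4 (6)
P4 → [P1:13 / P2:25 / P3:35] → P1 (13)
P1 → [P2:28 / P3:31] → P2 (28)
P2 → [P3:39] → P3 (39)
Return P3→Depot: 19.
Total = 10 + 6 + 13 + 28 + 39 + 19 = 115.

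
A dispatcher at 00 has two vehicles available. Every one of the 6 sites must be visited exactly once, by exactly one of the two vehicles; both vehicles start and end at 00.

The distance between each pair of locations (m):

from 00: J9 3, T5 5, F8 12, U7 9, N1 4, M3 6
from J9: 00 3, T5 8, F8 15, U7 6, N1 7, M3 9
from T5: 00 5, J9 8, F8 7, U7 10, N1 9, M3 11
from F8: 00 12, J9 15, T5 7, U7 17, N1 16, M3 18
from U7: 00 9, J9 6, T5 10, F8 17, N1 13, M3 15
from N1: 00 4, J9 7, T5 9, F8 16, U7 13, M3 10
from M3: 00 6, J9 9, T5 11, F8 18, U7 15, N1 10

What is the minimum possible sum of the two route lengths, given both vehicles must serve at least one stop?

Minimum combined distance: 58 m.

Try each way of splitting the stops between the two vehicles (each non-empty) and, for each split, find the best tour for each vehicle:
  {J9} + {T5, F8, U7, N1, M3}: 6 + 58 = 64
  {T5} + {J9, F8, U7, N1, M3}: 10 + 58 = 68
  {J9, T5} + {F8, U7, N1, M3}: 16 + 58 = 74
  {F8} + {J9, T5, U7, N1, M3}: 24 + 44 = 68
  {J9, F8} + {T5, U7, N1, M3}: 30 + 44 = 74
  {T5, F8} + {J9, U7, N1, M3}: 24 + 38 = 62
  … (31 splits in total)
  {J9, T5, F8, U7} + {N1, M3}: 38 + 20 = 58  ← best
Best: vehicle 1 00 → J9 → U7 → T5 → F8 → 00 = 38; vehicle 2 00 → N1 → M3 → 00 = 20; combined 58.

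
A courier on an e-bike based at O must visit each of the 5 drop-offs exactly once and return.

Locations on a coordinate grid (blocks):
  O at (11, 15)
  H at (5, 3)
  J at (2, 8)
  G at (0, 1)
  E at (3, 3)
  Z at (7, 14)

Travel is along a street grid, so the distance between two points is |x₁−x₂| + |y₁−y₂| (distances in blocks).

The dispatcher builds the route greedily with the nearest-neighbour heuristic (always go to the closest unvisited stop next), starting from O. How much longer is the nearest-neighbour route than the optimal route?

Excess over optimum: 6 blocks.

O: Z=5, J=16, H=18, E=20, G=25 ⇒ Z
Z: J=11, H=13, E=15, G=20 ⇒ J
J: E=6, H=8, G=9 ⇒ E
E: H=2, G=5 ⇒ H
H: G=7 ⇒ G
NN route O → Z → J → E → H → G → O costs 56.
Optimal: O → H → E → G → J → Z → O costs 50 (by enumerating all 60 distinct tours).
Excess = 56 − 50 = 6.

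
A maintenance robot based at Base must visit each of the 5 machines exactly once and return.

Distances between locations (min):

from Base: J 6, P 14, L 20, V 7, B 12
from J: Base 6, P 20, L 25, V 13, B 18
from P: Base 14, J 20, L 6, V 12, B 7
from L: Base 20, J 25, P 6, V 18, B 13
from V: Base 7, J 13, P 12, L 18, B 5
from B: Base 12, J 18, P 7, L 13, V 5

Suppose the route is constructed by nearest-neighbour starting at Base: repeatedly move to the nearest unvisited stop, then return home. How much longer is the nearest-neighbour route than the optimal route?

From Base: J=6, V=7, B=12, P=14, L=20 → choose J (6).
From J: V=13, B=18, P=20, L=25 → choose V (13).
From V: B=5, P=12, L=18 → choose B (5).
From B: P=7, L=13 → choose P (7).
From P: L=6 → choose L (6).
NN route Base → J → V → B → P → L → Base costs 57.
Optimal: Base → J → L → P → B → V → Base costs 56 (by enumerating all 60 distinct tours).
Excess = 57 − 56 = 1.

1 min longer than the optimal tour.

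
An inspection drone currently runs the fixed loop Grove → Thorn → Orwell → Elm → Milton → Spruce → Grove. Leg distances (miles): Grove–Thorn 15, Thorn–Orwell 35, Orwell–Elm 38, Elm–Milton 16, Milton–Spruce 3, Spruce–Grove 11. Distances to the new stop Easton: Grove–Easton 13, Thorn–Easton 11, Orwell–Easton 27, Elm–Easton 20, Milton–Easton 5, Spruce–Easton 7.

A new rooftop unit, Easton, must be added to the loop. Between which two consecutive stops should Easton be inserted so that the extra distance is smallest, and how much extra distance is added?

Insertion cost between consecutive stops i–j is d(i,Easton) + d(Easton,j) − d(i,j):
  between Grove and Thorn: 13 + 11 − 15 = 9
  between Thorn and Orwell: 11 + 27 − 35 = 3
  between Orwell and Elm: 27 + 20 − 38 = 9
  between Elm and Milton: 20 + 5 − 16 = 9
  between Milton and Spruce: 5 + 7 − 3 = 9
  between Spruce and Grove: 7 + 13 − 11 = 9
Cheapest insertion is between Thorn and Orwell, adding 3.
New total = 118 + 3 = 121.

Minimum extra distance: 3 miles, inserting Easton between Thorn and Orwell.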